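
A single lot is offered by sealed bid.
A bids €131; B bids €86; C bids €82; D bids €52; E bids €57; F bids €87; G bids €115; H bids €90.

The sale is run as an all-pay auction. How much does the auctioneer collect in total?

Bids in order: 131 (A) > 115 (G) > 90 (H) > 87 (F) > 86 (B) > 82 (C) > …
Every bidder forfeits their bid regardless of winning.
Revenue = 131 + 86 + 82 + 52 + 57 + 87 + 115 + 90 = €700.

Total revenue: €700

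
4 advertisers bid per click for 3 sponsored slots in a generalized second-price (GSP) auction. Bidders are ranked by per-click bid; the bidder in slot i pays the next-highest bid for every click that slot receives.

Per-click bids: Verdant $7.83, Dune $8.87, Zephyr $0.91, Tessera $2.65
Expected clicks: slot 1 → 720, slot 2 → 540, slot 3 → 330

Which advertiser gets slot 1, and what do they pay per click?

Ranked by bid: $8.87 (Dune) > $7.83 (Verdant) > $2.65 (Tessera) > $0.91 (Zephyr)
Slot 1 goes to the first-ranked bidder, Dune, who pays the next bid down: $7.83/click.

Dune; $7.83 per click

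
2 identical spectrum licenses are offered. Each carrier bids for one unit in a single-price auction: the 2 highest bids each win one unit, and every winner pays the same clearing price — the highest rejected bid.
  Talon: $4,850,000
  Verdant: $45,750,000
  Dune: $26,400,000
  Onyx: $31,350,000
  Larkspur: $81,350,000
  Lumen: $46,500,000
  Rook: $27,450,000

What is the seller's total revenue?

Bids ranked high→low: 81,350,000 (Larkspur), 46,500,000 (Lumen), 45,750,000 (Verdant), 31,350,000 (Onyx), …
The 2 highest are Larkspur, Lumen.
Clearing price = highest rejected bid = $45,750,000.
Total revenue = 2 × $45,750,000 = $91,500,000.

Total revenue: $91,500,000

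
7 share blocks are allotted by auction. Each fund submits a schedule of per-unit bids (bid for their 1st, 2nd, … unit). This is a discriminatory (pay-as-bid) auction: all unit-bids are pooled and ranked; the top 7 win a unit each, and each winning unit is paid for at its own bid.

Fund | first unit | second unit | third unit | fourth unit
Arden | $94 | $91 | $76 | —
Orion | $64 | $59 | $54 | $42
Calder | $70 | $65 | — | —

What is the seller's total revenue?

All unit-bids, highest first — top 7: 94 (Arden-1), 91 (Arden-2), 76 (Arden-3), 70 (Calder-1), 65 (Calder-2), 64 (Orion-1), 59 (Orion-2)
Next rejected bid: $54 (not a price — pay-as-bid).
Each winning unit pays its own bid.
Revenue = 94 + 91 + 76 + 70 + 65 + 64 + 59 = $519.

Total revenue: $519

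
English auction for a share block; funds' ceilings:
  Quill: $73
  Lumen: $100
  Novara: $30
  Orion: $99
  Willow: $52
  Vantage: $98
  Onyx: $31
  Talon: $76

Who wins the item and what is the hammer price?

Limits in order: 100 (Lumen) > 99 (Orion) > 98 (Vantage) > 76 (Talon) > 73 (Quill) > 52 (Willow) > …
Once the price passes $99, only Lumen is left; the hammer falls at Orion's limit of $99.

Lumen wins at $99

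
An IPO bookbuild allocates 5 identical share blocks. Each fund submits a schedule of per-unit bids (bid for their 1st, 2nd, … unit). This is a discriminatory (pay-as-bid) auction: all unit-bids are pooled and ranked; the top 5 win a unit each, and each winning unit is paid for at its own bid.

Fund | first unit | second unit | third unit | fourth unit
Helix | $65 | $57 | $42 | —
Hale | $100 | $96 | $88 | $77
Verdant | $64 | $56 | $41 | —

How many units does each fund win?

Hale 4, Helix 1

All unit-bids, highest first — top 5: 100 (Hale-1), 96 (Hale-2), 88 (Hale-3), 77 (Hale-4), 65 (Helix-1)
Next rejected bid: $64 (not a price — pay-as-bid).
Allocation: Hale 4, Helix 1.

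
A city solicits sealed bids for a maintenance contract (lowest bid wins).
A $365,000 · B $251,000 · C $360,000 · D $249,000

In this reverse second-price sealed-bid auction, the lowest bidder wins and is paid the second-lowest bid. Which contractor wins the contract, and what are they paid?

D is paid $251,000

Reverse second-price sealed-bid auction: the lowest bidder wins and is paid the second-lowest bid.
Bids ranked: 249,000 (D) < 251,000 (B) < 360,000 (C) < 365,000 (A)
Second-price: D is paid B's bid of $251,000.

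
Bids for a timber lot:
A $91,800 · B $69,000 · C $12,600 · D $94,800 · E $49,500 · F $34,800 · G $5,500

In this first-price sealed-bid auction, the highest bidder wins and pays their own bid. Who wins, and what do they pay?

Bids ranked: 94,800 (D) > 91,800 (A) > 69,000 (B) > 49,500 (E) > 34,800 (F) > 12,600 (C) > …
D has the highest bid and pays exactly that: $94,800.

D pays $94,800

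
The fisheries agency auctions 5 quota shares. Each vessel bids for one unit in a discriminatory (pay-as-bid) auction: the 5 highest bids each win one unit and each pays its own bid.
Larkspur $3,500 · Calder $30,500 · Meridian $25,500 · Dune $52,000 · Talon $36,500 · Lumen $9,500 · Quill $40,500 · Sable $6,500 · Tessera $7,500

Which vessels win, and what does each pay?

Bids ranked high→low: 52,000 (Dune), 40,500 (Quill), 36,500 (Talon), 30,500 (Calder), 25,500 (Meridian), 9,500 (Lumen), 7,500 (Tessera), …
Winners (5 units): Dune, Quill, Talon, Calder, Meridian.
Each winner pays its own bid: Dune $52,000, Quill $40,500, Talon $36,500, Calder $30,500, Meridian $25,500.

Dune $52,000, Quill $40,500, Talon $36,500, Calder $30,500, Meridian $25,500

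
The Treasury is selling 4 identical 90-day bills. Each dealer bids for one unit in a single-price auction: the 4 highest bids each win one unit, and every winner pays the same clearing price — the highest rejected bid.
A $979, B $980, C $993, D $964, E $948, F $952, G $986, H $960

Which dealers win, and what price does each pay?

Ordering the bids: 993 (C), 986 (G), 980 (B), 979 (A), 964 (D), 960 (H), …
Winners (4 units): C, G, B, A.
Highest unsuccessful bid: $964 → clearing price.

C, G, B, A; each pays $964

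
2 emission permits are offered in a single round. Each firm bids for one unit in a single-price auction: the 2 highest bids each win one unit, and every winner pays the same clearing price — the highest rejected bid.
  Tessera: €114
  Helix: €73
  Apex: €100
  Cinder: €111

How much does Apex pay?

Sorting: 114 (Tessera), 111 (Cinder), 100 (Apex), 73 (Helix)
Winners (2 units): Tessera, Cinder.
First losing bid is Apex's €100, which sets the uniform price.
Apex does not win → pays €0.

Apex pays €0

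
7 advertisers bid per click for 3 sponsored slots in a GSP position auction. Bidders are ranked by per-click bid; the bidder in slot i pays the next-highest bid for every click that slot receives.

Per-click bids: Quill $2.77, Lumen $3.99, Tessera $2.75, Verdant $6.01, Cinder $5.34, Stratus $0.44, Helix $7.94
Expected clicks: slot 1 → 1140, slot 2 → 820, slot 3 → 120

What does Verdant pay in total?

Verdant pays $4378.80

Ranked by bid: $7.94 (Helix) > $6.01 (Verdant) > $5.34 (Cinder) > $3.99 (Lumen) > …
Verdant holds slot 2 → pays next bid $5.34 × 820 clicks = $4378.80.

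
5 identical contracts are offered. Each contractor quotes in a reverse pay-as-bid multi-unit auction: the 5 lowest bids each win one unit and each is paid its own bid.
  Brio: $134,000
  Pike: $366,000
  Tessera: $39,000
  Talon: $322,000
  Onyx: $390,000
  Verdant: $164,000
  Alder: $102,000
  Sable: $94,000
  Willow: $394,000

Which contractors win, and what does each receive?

Tessera $39,000, Sable $94,000, Alder $102,000, Brio $134,000, Verdant $164,000

Bids ranked low→high: 39,000 (Tessera), 94,000 (Sable), 102,000 (Alder), 134,000 (Brio), 164,000 (Verdant), 322,000 (Talon), 366,000 (Pike), …
Lowest 5: Tessera, Sable, Alder, Brio, Verdant.
Each winner is paid its own bid: Tessera $39,000, Sable $94,000, Alder $102,000, Brio $134,000, Verdant $164,000.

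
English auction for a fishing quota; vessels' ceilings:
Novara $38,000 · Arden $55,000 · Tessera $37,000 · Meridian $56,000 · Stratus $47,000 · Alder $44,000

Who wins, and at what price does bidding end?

Limits ranked: 56,000 (Meridian) > 55,000 (Arden) > 47,000 (Stratus) > 44,000 (Alder) > 38,000 (Novara) > 37,000 (Tessera)
Bidding ends when Arden exits at $55,000; Meridian takes it.

Meridian wins at $55,000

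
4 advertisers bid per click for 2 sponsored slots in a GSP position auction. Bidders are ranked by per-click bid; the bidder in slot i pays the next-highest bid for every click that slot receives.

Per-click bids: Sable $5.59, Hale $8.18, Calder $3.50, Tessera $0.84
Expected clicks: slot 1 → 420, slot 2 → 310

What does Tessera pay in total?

Tessera pays $0.00

Ranked by bid: $8.18 (Hale) > $5.59 (Sable) > $3.50 (Calder) > …
Tessera ranks below slot 2 → no slot, pays nothing.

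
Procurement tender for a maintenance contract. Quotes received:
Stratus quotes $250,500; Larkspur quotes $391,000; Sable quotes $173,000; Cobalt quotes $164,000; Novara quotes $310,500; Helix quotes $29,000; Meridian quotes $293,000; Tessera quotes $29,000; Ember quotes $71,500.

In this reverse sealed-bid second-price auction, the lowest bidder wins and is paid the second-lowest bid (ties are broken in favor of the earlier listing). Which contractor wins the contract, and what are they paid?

Bids ranked: 29,000 (Helix) < 29,000 (Tessera) < 71,500 (Ember) < 164,000 (Cobalt) < 173,000 (Sable) < 250,500 (Stratus) < …
Tie at $29,000 → Helix wins by tie-break.
Second-price: Helix is paid Tessera's bid of $29,000.

Helix is paid $29,000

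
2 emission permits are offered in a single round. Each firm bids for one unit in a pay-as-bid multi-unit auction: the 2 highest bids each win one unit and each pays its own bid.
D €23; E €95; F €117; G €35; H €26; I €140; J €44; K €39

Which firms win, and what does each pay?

Bids ranked high→low: 140 (I), 117 (F), 95 (E), 44 (J), …
The 2 highest are I, F.
Each winner pays its own bid: I €140, F €117.

I €140, F €117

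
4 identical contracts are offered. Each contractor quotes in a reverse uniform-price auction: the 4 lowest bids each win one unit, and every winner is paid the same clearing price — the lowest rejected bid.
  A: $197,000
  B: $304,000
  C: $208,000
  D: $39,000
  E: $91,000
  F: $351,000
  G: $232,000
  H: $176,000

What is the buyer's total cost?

Total cost: $832,000

Sorting: 39,000 (D), 91,000 (E), 176,000 (H), 197,000 (A), 208,000 (C), 232,000 (G), …
Winners (4 units): D, E, H, A.
First losing bid is C's $208,000, which sets the uniform price.
Total cost = 4 × $208,000 = $832,000.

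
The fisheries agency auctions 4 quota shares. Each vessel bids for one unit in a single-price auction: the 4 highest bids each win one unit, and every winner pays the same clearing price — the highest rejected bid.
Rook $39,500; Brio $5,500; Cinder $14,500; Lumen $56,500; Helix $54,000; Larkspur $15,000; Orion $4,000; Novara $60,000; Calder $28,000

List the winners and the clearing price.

Ordering the bids: 60,000 (Novara), 56,500 (Lumen), 54,000 (Helix), 39,500 (Rook), 28,000 (Calder), 15,000 (Larkspur), …
The 4 highest are Novara, Lumen, Helix, Rook.
Clearing price = highest rejected bid = $28,000.

Novara, Lumen, Helix, Rook; each pays $28,000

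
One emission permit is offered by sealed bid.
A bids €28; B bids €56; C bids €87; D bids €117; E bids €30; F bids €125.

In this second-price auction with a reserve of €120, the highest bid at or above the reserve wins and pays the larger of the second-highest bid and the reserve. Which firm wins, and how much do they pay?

Second-price auction with a reserve of €120: the highest bid at or above the reserve wins and pays the larger of the second-highest bid and the reserve.
Sorting bids: 125 (F) > 117 (D) > 87 (C) > 56 (B) > 30 (E) > 28 (A)
F has the top bid at or above the reserve (€125).
max(second-highest €117, reserve €120) = €120.

F pays €120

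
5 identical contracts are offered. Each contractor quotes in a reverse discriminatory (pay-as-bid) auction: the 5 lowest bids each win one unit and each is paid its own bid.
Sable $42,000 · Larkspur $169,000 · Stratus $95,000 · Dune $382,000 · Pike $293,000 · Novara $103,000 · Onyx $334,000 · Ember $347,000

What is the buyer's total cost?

Total cost: $702,000

Bids ranked low→high: 42,000 (Sable), 95,000 (Stratus), 103,000 (Novara), 169,000 (Larkspur), 293,000 (Pike), 334,000 (Onyx), 347,000 (Ember), …
Lowest 5: Sable, Stratus, Novara, Larkspur, Pike.
Total cost = 42,000 + 95,000 + 103,000 + 169,000 + 293,000 = $702,000.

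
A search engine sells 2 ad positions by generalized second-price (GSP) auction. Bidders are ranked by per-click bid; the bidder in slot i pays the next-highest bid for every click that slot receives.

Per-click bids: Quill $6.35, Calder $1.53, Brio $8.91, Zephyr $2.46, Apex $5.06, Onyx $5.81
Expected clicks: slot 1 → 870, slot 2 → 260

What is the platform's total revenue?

Total revenue: $7035.10

Ranked by bid: $8.91 (Brio) > $6.35 (Quill) > $5.81 (Onyx) > …
Slot 1: Brio pays $6.35 × 870 = $5524.50
Slot 2: Quill pays $5.81 × 260 = $1510.60
Total = $7035.10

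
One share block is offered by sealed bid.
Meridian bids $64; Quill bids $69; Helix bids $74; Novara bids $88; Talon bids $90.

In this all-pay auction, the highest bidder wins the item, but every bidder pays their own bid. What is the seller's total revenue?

Rule: the highest bidder wins the item, but every bidder pays their own bid.
Bids ranked: 90 (Talon) > 88 (Novara) > 74 (Helix) > 69 (Quill) > 64 (Meridian)
Talon wins with the top bid; all bids are sunk regardless.
Every bidder forfeits their bid regardless of winning.
Revenue = 64 + 69 + 74 + 88 + 90 = $385.

Total revenue: $385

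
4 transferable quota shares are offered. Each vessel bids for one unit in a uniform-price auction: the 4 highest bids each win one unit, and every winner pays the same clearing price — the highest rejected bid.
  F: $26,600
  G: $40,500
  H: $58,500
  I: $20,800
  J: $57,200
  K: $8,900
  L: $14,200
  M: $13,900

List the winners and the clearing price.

H, J, G, F; each pays $20,800

Sorting: 58,500 (H), 57,200 (J), 40,500 (G), 26,600 (F), 20,800 (I), 14,200 (L), …
Top 4: H, J, G, F.
First losing bid is I's $20,800, which sets the uniform price.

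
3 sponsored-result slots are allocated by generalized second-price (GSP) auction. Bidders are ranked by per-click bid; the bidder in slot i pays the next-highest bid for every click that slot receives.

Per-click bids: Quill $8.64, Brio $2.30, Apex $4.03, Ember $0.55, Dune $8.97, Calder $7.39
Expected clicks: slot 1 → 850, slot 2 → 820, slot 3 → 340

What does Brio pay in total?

Per-click bids in order: $8.97 (Dune) > $8.64 (Quill) > $7.39 (Calder) > $4.03 (Apex) > …
Brio ranks below slot 3 → no slot, pays nothing.

Brio pays $0.00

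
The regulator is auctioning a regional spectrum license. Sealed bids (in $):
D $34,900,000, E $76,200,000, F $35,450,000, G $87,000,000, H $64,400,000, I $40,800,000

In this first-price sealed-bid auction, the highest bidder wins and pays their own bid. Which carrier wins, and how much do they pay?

Bids ranked: 87,000,000 (G) > 76,200,000 (E) > 64,400,000 (H) > 40,800,000 (I) > 35,450,000 (F) > 34,900,000 (D)
First-price: G pays what they bid, $87,000,000.

G pays $87,000,000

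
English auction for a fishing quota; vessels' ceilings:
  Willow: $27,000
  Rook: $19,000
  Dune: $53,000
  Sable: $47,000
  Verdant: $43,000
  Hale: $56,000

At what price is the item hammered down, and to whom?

Limits in order: 56,000 (Hale) > 53,000 (Dune) > 47,000 (Sable) > 43,000 (Verdant) > 27,000 (Willow) > 19,000 (Rook)
Bidding ends when Dune exits at $53,000; Hale takes it.

Hale wins at $53,000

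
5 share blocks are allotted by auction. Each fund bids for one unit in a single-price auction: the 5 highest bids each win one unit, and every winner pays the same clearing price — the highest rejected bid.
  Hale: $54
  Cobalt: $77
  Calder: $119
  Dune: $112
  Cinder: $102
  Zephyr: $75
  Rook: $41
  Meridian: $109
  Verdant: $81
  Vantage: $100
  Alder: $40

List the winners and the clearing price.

Calder, Dune, Meridian, Cinder, Vantage; each pays $81

Sorting: 119 (Calder), 112 (Dune), 109 (Meridian), 102 (Cinder), 100 (Vantage), 81 (Verdant), 77 (Cobalt), …
Winners (5 units): Calder, Dune, Meridian, Cinder, Vantage.
Clearing price = highest rejected bid = $81.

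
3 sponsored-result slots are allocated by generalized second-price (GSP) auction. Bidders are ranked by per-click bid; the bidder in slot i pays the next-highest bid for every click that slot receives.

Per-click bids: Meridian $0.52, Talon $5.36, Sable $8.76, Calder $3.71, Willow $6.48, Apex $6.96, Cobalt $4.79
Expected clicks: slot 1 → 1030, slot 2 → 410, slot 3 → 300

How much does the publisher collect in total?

Sorting advertisers: $8.76 (Sable) > $6.96 (Apex) > $6.48 (Willow) > $5.36 (Talon) > …
Slot 1: Sable pays $6.96 × 1030 = $7168.80
Slot 2: Apex pays $6.48 × 410 = $2656.80
Slot 3: Willow pays $5.36 × 300 = $1608.00
Total = $11433.60

Total revenue: $11433.60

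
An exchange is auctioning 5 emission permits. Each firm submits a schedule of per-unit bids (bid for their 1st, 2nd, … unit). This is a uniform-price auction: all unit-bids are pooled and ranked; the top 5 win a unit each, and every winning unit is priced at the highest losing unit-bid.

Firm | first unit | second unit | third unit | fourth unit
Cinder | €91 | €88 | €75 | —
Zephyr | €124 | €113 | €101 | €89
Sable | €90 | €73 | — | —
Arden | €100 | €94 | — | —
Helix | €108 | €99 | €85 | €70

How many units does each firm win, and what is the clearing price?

Merging the schedules and taking the best 5: 124 (Zephyr-1), 113 (Zephyr-2), 108 (Helix-1), 101 (Zephyr-3), 100 (Arden-1)
The (k+1)-th unit-bid is €99.
Allocation: Arden 1, Helix 1, Zephyr 3.

Arden 1, Helix 1, Zephyr 3; clearing price €99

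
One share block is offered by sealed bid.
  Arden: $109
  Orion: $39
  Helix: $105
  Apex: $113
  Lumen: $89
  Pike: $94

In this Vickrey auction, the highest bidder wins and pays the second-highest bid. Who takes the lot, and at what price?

Apex pays $109

Vickrey auction: the highest bidder wins and pays the second-highest bid.
Sorting bids: 113 (Apex) > 109 (Arden) > 105 (Helix) > 94 (Pike) > 89 (Lumen) > 39 (Orion)
Apex wins with the highest bid; price is set by the runner-up at $109.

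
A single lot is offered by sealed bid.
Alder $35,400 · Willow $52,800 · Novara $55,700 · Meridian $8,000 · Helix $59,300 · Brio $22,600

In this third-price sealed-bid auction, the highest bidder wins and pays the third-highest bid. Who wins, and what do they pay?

Bids ranked: 59,300 (Helix) > 55,700 (Novara) > 52,800 (Willow) > 35,400 (Alder) > 22,600 (Brio) > 8,000 (Meridian)
Helix wins; payment is bid #3 in the ranking = $52,800.

Helix pays $52,800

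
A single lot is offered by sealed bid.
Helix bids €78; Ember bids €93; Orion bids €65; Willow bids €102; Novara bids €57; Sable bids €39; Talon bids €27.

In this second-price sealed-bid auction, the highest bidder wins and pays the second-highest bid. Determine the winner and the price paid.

Bids in order: 102 (Willow) > 93 (Ember) > 78 (Helix) > 65 (Orion) > 57 (Novara) > 39 (Sable) > …
Willow is highest; pays the second-highest bid, €93.

Willow pays €93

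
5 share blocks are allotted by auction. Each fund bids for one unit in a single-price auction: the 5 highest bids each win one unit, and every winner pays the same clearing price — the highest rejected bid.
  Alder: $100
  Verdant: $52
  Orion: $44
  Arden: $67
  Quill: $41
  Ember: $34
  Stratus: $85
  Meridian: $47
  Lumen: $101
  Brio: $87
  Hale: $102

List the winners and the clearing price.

Hale, Lumen, Alder, Brio, Stratus; each pays $67

Bids ranked high→low: 102 (Hale), 101 (Lumen), 100 (Alder), 87 (Brio), 85 (Stratus), 67 (Arden), 52 (Verdant), …
The 5 highest are Hale, Lumen, Alder, Brio, Stratus.
Highest unsuccessful bid: $67 → clearing price.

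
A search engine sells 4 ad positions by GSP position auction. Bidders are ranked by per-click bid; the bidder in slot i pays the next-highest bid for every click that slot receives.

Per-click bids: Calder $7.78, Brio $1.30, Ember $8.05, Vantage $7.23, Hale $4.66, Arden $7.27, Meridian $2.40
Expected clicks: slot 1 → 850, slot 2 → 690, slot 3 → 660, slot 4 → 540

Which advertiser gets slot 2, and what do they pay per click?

Calder; $7.27 per click

Sorting advertisers: $8.05 (Ember) > $7.78 (Calder) > $7.27 (Arden) > $7.23 (Vantage) > $4.66 (Hale) > …
Slot 2 goes to the second-ranked bidder, Calder, who pays the next bid down: $7.27/click.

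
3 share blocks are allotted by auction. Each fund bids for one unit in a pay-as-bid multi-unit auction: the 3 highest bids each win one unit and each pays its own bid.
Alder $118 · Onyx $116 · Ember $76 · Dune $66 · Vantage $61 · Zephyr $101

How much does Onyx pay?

Onyx pays $116

Ordering the bids: 118 (Alder), 116 (Onyx), 101 (Zephyr), 76 (Ember), 66 (Dune), …
The 3 highest are Alder, Onyx, Zephyr.
Onyx wins → own bid $116.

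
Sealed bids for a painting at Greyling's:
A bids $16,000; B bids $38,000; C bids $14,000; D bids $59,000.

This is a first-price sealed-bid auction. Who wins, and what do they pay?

Bids in order: 59,000 (D) > 38,000 (B) > 16,000 (A) > 14,000 (C)
D has the highest bid and pays exactly that: $59,000.

D pays $59,000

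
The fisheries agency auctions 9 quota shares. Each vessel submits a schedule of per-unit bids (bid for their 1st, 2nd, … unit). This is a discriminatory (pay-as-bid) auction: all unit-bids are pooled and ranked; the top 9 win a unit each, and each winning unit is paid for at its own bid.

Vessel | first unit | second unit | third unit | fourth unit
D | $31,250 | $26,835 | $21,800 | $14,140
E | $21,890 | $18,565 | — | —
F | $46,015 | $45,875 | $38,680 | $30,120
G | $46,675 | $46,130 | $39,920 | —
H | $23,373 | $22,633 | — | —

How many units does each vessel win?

Merging the schedules and taking the best 9: 46,675 (G-1), 46,130 (G-2), 46,015 (F-1), 45,875 (F-2), 39,920 (G-3), 38,680 (F-3), 31,250 (D-1), 30,120 (F-4), 26,835 (D-2)
Next rejected bid: $23,373 (not a price — pay-as-bid).
Allocation: D 2, F 4, G 3.

D 2, F 4, G 3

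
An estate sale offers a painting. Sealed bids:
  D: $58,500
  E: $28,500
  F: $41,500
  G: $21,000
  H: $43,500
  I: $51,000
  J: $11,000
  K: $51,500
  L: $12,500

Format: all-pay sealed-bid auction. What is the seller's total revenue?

Bids in order: 58,500 (D) > 51,500 (K) > 51,000 (I) > 43,500 (H) > 41,500 (F) > 28,500 (E) > …
D wins with the top bid; all bids are sunk regardless.
Every bidder forfeits their bid regardless of winning.
Revenue = 58,500 + 28,500 + 41,500 + 21,000 + 43,500 + 51,000 + 11,000 + 51,500 + 12,500 = $319,000.

Total revenue: $319,000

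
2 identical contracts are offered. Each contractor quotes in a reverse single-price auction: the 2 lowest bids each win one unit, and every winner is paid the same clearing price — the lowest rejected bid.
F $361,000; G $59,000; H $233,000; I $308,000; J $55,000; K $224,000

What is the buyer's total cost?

Total cost: $448,000

Sorting: 55,000 (J), 59,000 (G), 224,000 (K), 233,000 (H), …
The 2 lowest are J, G.
Clearing price = lowest rejected bid = $224,000.
Total cost = 2 × $224,000 = $448,000.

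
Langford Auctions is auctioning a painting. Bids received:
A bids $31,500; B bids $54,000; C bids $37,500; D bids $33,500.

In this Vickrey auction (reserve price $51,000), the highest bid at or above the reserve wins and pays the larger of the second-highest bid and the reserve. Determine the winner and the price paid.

Rule: the highest bid at or above the reserve wins and pays the larger of the second-highest bid and the reserve.
Sorting bids: 54,000 (B) > 37,500 (C) > 33,500 (D) > 31,500 (A)
B has the top bid at or above the reserve ($54,000).
max(second-highest $37,500, reserve $51,000) = $51,000.

B pays $51,000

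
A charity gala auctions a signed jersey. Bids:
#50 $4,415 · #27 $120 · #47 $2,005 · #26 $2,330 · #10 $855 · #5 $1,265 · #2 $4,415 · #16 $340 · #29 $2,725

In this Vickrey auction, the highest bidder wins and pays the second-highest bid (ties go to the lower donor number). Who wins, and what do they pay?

#2 pays $4,415

Vickrey auction: the highest bidder wins and pays the second-highest bid.
Bids ranked: 4,415 (#2) > 4,415 (#50) > 2,725 (#29) > 2,330 (#26) > 2,005 (#47) > 1,265 (#5) > …
#2 and #50 tie at $4,415; tie-break gives it to #2.
Second-price: #2 pays #50's bid of $4,415.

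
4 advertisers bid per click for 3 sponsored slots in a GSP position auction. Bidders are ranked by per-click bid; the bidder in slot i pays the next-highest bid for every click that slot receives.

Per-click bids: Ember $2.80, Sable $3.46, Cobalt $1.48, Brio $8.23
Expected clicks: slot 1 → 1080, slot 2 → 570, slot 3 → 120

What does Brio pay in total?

Brio pays $3736.80

Per-click bids in order: $8.23 (Brio) > $3.46 (Sable) > $2.80 (Ember) > $1.48 (Cobalt)
Brio holds slot 1 → pays next bid $3.46 × 1080 clicks = $3736.80.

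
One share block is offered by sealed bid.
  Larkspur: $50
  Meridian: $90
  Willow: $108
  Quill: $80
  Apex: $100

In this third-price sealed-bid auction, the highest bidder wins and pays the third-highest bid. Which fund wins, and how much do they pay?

Bids in order: 108 (Willow) > 100 (Apex) > 90 (Meridian) > 80 (Quill) > 50 (Larkspur)
Willow is highest; pays the third-highest bid, $90.

Willow pays $90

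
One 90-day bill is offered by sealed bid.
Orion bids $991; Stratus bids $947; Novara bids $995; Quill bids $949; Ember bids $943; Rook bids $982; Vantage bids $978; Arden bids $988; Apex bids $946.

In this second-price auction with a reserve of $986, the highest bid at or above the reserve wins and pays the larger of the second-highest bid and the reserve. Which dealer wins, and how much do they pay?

Novara pays $991

Bids in order: 995 (Novara) > 991 (Orion) > 988 (Arden) > 982 (Rook) > 978 (Vantage) > 949 (Quill) > …
Highest eligible bid: Novara at $995.
Second-highest bid $991 exceeds the reserve $986 → payment $991.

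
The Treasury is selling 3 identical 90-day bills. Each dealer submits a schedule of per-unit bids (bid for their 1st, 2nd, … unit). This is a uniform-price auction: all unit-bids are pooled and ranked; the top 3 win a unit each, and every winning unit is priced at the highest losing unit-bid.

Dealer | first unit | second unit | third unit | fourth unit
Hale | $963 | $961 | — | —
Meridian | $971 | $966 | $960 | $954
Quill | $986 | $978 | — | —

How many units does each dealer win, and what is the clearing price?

Pooled unit-bids ranked (top 3): 986 (Quill-1), 978 (Quill-2), 971 (Meridian-1)
First bid not allocated: $966.
Allocation: Meridian 1, Quill 2.

Meridian 1, Quill 2; clearing price $966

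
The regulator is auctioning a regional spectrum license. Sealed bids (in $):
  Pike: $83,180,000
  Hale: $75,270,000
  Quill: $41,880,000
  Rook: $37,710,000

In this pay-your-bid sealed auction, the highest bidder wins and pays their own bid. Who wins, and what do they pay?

Rule: the highest bidder wins and pays their own bid.
Bids ranked: 83,180,000 (Pike) > 75,270,000 (Hale) > 41,880,000 (Quill) > 37,710,000 (Rook)
Pike is highest → pays own bid, $83,180,000.

Pike pays $83,180,000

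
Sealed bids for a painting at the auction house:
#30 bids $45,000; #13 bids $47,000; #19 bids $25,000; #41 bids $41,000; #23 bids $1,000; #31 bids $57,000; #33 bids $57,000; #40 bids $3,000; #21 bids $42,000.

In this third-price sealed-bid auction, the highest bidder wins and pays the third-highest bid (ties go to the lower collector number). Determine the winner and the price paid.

#31 pays $47,000

Bids in order: 57,000 (#31) > 57,000 (#33) > 47,000 (#13) > 45,000 (#30) > 42,000 (#21) > 41,000 (#41) > …
#31 and #33 tie at $57,000; tie-break gives it to #31.
#31 wins; payment is bid #3 in the ranking = $47,000.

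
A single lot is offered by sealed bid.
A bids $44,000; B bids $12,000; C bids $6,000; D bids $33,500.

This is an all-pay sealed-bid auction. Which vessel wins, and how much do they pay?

Bids in order: 44,000 (A) > 33,500 (D) > 12,000 (B) > 6,000 (C)
A is highest and takes the item; every bidder forfeits their bid.

A pays $44,000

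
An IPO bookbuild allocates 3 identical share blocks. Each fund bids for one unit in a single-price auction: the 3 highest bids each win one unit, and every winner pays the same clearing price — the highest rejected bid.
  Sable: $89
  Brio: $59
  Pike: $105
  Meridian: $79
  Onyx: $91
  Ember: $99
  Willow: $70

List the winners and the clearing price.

Ordering the bids: 105 (Pike), 99 (Ember), 91 (Onyx), 89 (Sable), 79 (Meridian), …
The 3 highest are Pike, Ember, Onyx.
Highest unsuccessful bid: $89 → clearing price.

Pike, Ember, Onyx; each pays $89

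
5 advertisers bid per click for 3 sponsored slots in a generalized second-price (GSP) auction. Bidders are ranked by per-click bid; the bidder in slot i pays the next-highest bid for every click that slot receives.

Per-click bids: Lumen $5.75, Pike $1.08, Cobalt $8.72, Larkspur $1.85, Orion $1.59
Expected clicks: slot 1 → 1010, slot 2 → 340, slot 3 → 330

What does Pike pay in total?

Ranked by bid: $8.72 (Cobalt) > $5.75 (Lumen) > $1.85 (Larkspur) > $1.59 (Orion) > …
Pike ranks below slot 3 → no slot, pays nothing.

Pike pays $0.00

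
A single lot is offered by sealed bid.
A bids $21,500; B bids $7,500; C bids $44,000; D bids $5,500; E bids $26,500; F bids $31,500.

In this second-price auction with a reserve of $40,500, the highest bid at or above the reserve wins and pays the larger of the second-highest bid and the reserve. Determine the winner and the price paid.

Second-price auction with a reserve of $40,500: the highest bid at or above the reserve wins and pays the larger of the second-highest bid and the reserve.
Bids ranked: 44,000 (C) > 31,500 (F) > 26,500 (E) > 21,500 (A) > 7,500 (B) > 5,500 (D)
C has the top bid at or above the reserve ($44,000).
max(second-highest $31,500, reserve $40,500) = $40,500.

C pays $40,500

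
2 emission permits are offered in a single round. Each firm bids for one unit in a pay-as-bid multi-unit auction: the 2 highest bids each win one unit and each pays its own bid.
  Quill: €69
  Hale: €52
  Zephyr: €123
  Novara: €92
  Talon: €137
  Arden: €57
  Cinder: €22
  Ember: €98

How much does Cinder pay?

Cinder pays €0

Ordering the bids: 137 (Talon), 123 (Zephyr), 98 (Ember), 92 (Novara), …
Winners (2 units): Talon, Zephyr.
Cinder does not win → €0.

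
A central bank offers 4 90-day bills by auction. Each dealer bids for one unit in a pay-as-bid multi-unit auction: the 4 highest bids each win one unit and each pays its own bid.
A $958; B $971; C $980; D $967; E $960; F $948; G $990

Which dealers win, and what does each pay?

Bids ranked high→low: 990 (G), 980 (C), 971 (B), 967 (D), 960 (E), 958 (A), …
Winners (4 units): G, C, B, D.
Each winner pays its own bid: G $990, C $980, B $971, D $967.

G $990, C $980, B $971, D $967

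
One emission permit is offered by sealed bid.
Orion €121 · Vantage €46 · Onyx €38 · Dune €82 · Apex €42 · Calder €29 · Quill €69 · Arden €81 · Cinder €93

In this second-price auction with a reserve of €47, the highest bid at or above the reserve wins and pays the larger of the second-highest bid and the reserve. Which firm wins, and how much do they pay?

Bids ranked: 121 (Orion) > 93 (Cinder) > 82 (Dune) > 81 (Arden) > 69 (Quill) > 46 (Vantage) > …
Highest eligible bid: Orion at €121.
max(second-highest €93, reserve €47) = €93; the reserve does not bind.

Orion pays €93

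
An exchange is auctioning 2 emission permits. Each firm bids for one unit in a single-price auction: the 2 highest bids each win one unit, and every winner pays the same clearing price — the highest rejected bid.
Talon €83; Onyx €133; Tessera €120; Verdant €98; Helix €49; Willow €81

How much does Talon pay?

Talon pays €0

Bids ranked high→low: 133 (Onyx), 120 (Tessera), 98 (Verdant), 83 (Talon), …
Winners (2 units): Onyx, Tessera.
First losing bid is Verdant's €98, which sets the uniform price.
Talon does not win → pays €0.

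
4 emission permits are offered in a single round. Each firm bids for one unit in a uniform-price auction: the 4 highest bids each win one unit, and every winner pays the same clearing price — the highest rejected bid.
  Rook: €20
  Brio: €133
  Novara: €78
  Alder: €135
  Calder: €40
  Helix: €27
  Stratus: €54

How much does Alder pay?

Alder pays €40

Bids ranked high→low: 135 (Alder), 133 (Brio), 78 (Novara), 54 (Stratus), 40 (Calder), 27 (Helix), …
The 4 highest are Alder, Brio, Novara, Stratus.
Highest unsuccessful bid: €40 → clearing price.
Alder wins → pays €40.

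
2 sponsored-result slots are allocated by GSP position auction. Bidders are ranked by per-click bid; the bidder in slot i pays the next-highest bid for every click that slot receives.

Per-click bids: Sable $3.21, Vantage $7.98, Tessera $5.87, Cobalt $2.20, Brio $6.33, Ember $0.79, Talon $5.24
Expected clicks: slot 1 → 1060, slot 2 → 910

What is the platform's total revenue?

Total revenue: $12051.50

Ranked by bid: $7.98 (Vantage) > $6.33 (Brio) > $5.87 (Tessera) > …
Slot 1: Vantage pays $6.33 × 1060 = $6709.80
Slot 2: Brio pays $5.87 × 910 = $5341.70
Total = $12051.50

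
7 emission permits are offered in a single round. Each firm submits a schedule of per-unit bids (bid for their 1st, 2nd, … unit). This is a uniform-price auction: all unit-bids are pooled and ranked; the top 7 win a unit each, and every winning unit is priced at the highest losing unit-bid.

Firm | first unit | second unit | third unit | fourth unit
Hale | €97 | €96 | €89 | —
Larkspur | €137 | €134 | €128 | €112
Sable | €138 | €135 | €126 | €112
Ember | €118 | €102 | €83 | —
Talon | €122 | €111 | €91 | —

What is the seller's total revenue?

Total revenue: €826

Merging the schedules and taking the best 7: 138 (Sable-1), 137 (Larkspur-1), 135 (Sable-2), 134 (Larkspur-2), 128 (Larkspur-3), 126 (Sable-3), 122 (Talon-1)
First bid not allocated: €118.
Allocation: Larkspur 3, Sable 3, Talon 1. Every unit priced at €118.
Revenue = 7 × 118 = €826.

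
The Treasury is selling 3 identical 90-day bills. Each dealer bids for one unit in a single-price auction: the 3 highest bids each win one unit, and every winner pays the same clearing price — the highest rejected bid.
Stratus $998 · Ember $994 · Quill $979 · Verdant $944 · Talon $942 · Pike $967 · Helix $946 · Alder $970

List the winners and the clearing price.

Stratus, Ember, Quill; each pays $970

Bids ranked high→low: 998 (Stratus), 994 (Ember), 979 (Quill), 970 (Alder), 967 (Pike), …
Top 3: Stratus, Ember, Quill.
Highest unsuccessful bid: $970 → clearing price.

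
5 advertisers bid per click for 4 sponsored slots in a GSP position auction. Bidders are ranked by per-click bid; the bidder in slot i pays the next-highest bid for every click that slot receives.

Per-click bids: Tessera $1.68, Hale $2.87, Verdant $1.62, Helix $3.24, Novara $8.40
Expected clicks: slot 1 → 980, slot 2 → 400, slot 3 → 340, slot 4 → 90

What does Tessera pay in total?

Ranked by bid: $8.40 (Novara) > $3.24 (Helix) > $2.87 (Hale) > $1.68 (Tessera) > $1.62 (Verdant)
Tessera holds slot 4 → pays next bid $1.62 × 90 clicks = $145.80.

Tessera pays $145.80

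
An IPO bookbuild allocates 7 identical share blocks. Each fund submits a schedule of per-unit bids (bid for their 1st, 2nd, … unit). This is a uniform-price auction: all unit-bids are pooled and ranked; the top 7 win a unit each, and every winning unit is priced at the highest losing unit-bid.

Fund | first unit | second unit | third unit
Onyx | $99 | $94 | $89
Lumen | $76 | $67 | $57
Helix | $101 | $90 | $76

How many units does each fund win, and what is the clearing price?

All unit-bids, highest first — top 7: 101 (Helix-1), 99 (Onyx-1), 94 (Onyx-2), 90 (Helix-2), 89 (Onyx-3), 76 (Lumen-1), 76 (Helix-3)
Highest rejected unit-bid = $67.
Allocation: Helix 3, Lumen 1, Onyx 3.

Helix 3, Lumen 1, Onyx 3; clearing price $67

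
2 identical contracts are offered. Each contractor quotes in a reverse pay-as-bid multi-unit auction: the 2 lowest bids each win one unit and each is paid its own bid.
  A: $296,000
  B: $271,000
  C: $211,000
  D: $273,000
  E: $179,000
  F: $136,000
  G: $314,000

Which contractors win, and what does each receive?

Sorting: 136,000 (F), 179,000 (E), 211,000 (C), 271,000 (B), …
Winners (2 units): F, E.
Each winner is paid its own bid: F $136,000, E $179,000.

F $136,000, E $179,000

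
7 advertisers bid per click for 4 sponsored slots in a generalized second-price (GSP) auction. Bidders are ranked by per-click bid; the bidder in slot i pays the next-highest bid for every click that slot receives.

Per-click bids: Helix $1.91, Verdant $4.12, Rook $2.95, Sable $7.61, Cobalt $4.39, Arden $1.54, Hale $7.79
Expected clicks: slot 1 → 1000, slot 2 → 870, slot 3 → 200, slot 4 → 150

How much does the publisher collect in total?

Ranked by bid: $7.79 (Hale) > $7.61 (Sable) > $4.39 (Cobalt) > $4.12 (Verdant) > $2.95 (Rook) > …
Slot 1: Hale pays $7.61 × 1000 = $7610.00
Slot 2: Sable pays $4.39 × 870 = $3819.30
Slot 3: Cobalt pays $4.12 × 200 = $824.00
Slot 4: Verdant pays $2.95 × 150 = $442.50
Total = $12695.80

Total revenue: $12695.80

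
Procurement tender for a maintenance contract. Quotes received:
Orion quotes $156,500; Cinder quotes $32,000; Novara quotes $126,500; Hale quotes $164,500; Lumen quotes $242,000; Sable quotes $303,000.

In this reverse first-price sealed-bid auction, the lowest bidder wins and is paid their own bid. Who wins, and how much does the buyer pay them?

Rule: the lowest bidder wins and is paid their own bid.
Bids in order: 32,000 (Cinder) < 126,500 (Novara) < 156,500 (Orion) < 164,500 (Hale) < 242,000 (Lumen) < 303,000 (Sable)
Cinder has the lowest bid and is paid exactly that: $32,000.

Cinder is paid $32,000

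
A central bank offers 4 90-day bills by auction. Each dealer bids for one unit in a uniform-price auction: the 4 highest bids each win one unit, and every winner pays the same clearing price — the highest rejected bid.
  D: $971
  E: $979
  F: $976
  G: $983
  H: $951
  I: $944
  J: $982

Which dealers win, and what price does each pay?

Sorting: 983 (G), 982 (J), 979 (E), 976 (F), 971 (D), 951 (H), …
Winners (4 units): G, J, E, F.
First losing bid is D's $971, which sets the uniform price.

G, J, E, F; each pays $971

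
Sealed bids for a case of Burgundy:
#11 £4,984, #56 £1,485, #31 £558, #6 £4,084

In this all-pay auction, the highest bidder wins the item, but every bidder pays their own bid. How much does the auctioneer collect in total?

Total revenue: £11,111

Bids in order: 4,984 (#11) > 4,084 (#6) > 1,485 (#56) > 558 (#31)
Every bidder forfeits their bid regardless of winning.
Revenue = 4,984 + 1,485 + 558 + 4,084 = £11,111.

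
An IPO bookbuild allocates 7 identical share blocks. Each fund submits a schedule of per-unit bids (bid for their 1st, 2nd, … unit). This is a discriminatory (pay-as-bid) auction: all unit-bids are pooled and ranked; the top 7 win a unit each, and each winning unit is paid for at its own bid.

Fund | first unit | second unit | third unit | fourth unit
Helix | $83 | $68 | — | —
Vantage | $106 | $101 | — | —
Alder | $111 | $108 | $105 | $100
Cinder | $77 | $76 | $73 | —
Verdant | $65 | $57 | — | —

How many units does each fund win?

All unit-bids, highest first — top 7: 111 (Alder-1), 108 (Alder-2), 106 (Vantage-1), 105 (Alder-3), 101 (Vantage-2), 100 (Alder-4), 83 (Helix-1)
Next rejected bid: $77 (not a price — pay-as-bid).
Allocation: Alder 4, Helix 1, Vantage 2.

Alder 4, Helix 1, Vantage 2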